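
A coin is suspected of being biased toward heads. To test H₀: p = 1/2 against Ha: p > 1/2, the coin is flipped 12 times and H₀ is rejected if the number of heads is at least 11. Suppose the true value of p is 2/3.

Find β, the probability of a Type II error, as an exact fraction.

A Type II error is failing to reject when Ha holds: with p = 2/3, β = P(X ≤ 10).
Equivalently, β = 1 − P(X ≥ 11) = 502769/531441.

502769/531441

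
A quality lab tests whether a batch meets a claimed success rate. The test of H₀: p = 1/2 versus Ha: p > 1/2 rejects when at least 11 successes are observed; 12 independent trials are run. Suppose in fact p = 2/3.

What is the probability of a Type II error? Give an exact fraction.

502769/531441

A Type II error is failing to reject when Ha holds: with p = 2/3, β = P(S ≤ 10).
Equivalently, β = 1 − P(S ≥ 11) = 502769/531441.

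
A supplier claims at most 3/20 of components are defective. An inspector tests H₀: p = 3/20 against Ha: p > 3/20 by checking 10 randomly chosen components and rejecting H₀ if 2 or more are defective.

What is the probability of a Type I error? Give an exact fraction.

4666369804641/10240000000000

α = P(reject H₀ | H₀ true) = P(Y ≥ 2 | p = 3/20), Y ~ Binomial(10, 3/20).
Via the complement, α = 1 − Σ_{j=0}^{1} C(10,j)(3/20)^j(17/20)^{10-j} = 4666369804641/10240000000000.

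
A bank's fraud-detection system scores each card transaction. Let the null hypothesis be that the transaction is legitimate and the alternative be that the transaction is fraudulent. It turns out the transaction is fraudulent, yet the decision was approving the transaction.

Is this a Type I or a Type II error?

'Approving the transaction' corresponds to failing to reject H₀.
H₀ was not rejected but H₀ is false — a Type II error (false negative).

Type II error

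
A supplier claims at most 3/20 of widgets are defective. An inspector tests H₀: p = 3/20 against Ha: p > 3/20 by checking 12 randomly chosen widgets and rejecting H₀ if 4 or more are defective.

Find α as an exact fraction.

α = P(reject H₀ | H₀ true) = P(X ≥ 4 | p = 3/20), X ~ Binomial(12, 3/20).
Via the complement, α = 1 − Σ_{j=0}^{3} C(12,j)(3/20)^j(17/20)^{12-j} = 75535426487313/819200000000000.

75535426487313/819200000000000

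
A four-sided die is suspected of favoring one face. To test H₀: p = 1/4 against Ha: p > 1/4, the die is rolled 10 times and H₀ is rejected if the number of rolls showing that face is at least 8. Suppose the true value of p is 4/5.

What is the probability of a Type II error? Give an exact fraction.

3146489/9765625

Under the alternative p = 4/5, Y ~ Binomial(10, 4/5); β is the probability the test does not reject, P(Y < 8).
Equivalently, β = 1 − P(Y ≥ 8) = 3146489/9765625.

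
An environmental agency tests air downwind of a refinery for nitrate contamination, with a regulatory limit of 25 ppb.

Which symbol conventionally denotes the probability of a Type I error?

α

P(Type I error) = P(reject H₀ | H₀ true) = α, the significance level.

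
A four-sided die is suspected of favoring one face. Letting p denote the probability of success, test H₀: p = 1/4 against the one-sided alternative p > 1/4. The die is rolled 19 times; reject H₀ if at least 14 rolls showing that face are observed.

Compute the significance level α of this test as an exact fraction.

395915/34359738368

The Type I error probability is α = P(Y ≥ 14) computed under H₀, where Y ~ Binomial(19, 1/4).
Adding the binomial terms for j = 14 through 19 with p = 1/4 yields 395915/34359738368.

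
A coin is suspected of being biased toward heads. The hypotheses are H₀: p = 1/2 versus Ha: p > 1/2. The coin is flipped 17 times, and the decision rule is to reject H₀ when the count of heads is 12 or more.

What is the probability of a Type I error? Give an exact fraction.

4701/65536

α = P(reject H₀ | H₀ true) = P(S ≥ 12 | p = 1/2), with S ~ Binomial(17, 1/2).
Summing the upper tail: (6188 + 2380 + 680 + 136 + 17 + 1) / 2^17 = 9402/131072 = 4701/65536.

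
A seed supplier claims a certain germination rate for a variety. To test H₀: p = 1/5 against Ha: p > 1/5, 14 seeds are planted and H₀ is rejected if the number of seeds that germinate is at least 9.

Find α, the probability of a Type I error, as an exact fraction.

2331113/6103515625

Under H₀, K ~ Binomial(14, 1/5), and α = P(K ≥ 9).
Summing C(14,j)(1/5)^j(4/5)^{14−j} for j = 9,…,14 gives 2331113/6103515625.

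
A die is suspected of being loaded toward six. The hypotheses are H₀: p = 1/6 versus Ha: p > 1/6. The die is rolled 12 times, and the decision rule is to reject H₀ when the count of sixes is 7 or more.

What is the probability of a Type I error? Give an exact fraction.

468931/362797056

Under H₀, S ~ Binomial(12, 1/6), and α = P(S ≥ 7).
P(S ≥ 7) = Σ_{j=7}^{12} C(12,j)·(1/6)^j·(5/6)^{12-j} = 468931/362797056.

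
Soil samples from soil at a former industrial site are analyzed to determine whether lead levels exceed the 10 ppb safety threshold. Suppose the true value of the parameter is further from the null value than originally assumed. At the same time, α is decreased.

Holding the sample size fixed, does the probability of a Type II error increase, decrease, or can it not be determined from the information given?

The first change alone would make β decrease; the second alone would make β increase. Which effect dominates depends on the magnitudes, which are not given.

Cannot be determined from the information given.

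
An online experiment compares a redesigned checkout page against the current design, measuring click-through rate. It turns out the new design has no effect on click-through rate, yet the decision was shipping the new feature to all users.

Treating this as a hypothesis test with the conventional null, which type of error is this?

The null hypothesis here is that the new design has no effect on click-through rate.
'Shipping the new feature to all users' corresponds to rejecting H₀.
H₀ was rejected but H₀ is true — a Type I error (false positive).

Type I error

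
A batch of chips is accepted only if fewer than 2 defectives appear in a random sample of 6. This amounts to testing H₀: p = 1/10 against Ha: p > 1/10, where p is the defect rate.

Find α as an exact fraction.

Under H₀, K ~ Binomial(6, 1/10); the Type I error rate is P(K ≥ 2).
Via the complement, α = 1 − Σ_{j=0}^{1} C(6,j)(1/10)^j(9/10)^{6-j} = 22853/200000.

22853/200000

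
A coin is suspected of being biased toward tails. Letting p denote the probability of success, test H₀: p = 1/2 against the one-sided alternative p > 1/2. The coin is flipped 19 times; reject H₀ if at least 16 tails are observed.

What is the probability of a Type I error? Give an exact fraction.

α = P(reject H₀ | H₀ true) = P(K ≥ 16 | p = 1/2), with K ~ Binomial(19, 1/2).
Summing the upper tail: (969 + 171 + 19 + 1) / 2^19 = 1160/524288 = 145/65536.

145/65536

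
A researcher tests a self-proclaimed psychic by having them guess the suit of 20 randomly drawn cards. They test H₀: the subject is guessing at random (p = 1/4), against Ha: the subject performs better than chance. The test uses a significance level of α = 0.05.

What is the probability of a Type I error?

The significance level α is, by definition, the probability of a Type I error — P(reject H₀ | H₀ true).

0.05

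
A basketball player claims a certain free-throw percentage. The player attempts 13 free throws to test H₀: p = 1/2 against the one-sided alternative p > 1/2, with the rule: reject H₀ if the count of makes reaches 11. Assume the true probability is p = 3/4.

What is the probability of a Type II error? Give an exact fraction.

A Type II error is failing to reject when Ha holds: with p = 3/4, β = P(Y ≤ 10).
Equivalently, β = 1 − P(Y ≥ 11) = 22394171/33554432.

22394171/33554432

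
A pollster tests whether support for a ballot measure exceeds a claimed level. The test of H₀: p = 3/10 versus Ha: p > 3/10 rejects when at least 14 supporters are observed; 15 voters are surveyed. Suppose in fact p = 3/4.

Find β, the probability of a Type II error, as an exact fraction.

493824191/536870912

β = P(fail to reject H₀ | Ha true) = P(X ≤ 13 | p = 3/4), X ~ Binomial(15, 3/4).
Equivalently, β = 1 − P(X ≥ 14) = 493824191/536870912.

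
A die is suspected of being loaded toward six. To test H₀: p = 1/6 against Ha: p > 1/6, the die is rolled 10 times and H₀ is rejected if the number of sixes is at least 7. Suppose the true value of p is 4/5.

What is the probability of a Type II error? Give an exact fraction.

β = P(fail to reject H₀ | Ha true) = P(Y ≤ 6 | p = 4/5), Y ~ Binomial(10, 4/5).
Summing C(10,j)·(4/5)^j·(1/5)^{10-j} for j = 0..6 gives 1180409/9765625.

1180409/9765625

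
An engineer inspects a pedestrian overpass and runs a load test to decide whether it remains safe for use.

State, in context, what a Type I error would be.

A Type I error would mean concluding that the structure is structurally deficient when in fact the structure meets the required load capacity (safe).

With the conventional null hypothesis that the structure meets the required load capacity (safe):
A Type I error is rejecting H₀ when H₀ is true.
Here that means closing the structure for repairs when actually the structure meets the required load capacity (safe).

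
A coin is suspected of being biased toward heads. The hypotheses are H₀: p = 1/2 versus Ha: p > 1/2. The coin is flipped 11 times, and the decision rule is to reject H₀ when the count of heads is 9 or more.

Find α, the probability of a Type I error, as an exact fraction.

67/2048

α = P(reject H₀ | H₀ true) = P(Y ≥ 9 | p = 1/2), with Y ~ Binomial(11, 1/2).
That's C(11,9) + C(11,10) + C(11,11) over 2^11, i.e. (55 + 11 + 1)/2048 = 67/2048.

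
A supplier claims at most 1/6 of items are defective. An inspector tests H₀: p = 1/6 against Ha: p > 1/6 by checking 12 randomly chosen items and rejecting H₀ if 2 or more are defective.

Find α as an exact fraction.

1346704211/2176782336

The significance level is the probability, assuming p = 1/6, of seeing 2 or more defectives in 12 draws.
Via the complement, α = 1 − Σ_{j=0}^{1} C(12,j)(1/6)^j(5/6)^{12-j} = 1346704211/2176782336.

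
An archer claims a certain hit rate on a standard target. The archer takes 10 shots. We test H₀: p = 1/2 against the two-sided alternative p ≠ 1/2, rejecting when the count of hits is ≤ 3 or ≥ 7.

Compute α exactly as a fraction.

11/32

Under H₀, X ~ Binomial(10, 1/2); α is the probability of landing in either tail, P(X ≤ 3) + P(X ≥ 7).
The two tails are symmetric, so α = 2·(1 + 10 + 45 + 120)/2^10 = 352/1024 = 11/32.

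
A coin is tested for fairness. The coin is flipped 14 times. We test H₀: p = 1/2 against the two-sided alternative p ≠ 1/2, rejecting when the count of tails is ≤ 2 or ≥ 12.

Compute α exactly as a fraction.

53/4096

The significance level is the null-hypothesis probability of the rejection region {≤2} ∪ {≥12}.
Each tail has probability (1 + 14 + 91)/16384; doubling gives α = 212/16384 = 53/4096.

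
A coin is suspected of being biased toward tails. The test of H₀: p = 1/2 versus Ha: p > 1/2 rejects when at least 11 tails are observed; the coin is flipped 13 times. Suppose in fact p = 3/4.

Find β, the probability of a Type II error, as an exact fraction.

Under the alternative p = 3/4, X ~ Binomial(13, 3/4); β is the probability the test does not reject, P(X < 11).
Summing C(13,j)·(3/4)^j·(1/4)^{13-j} for j = 0..10 gives 22394171/33554432.

22394171/33554432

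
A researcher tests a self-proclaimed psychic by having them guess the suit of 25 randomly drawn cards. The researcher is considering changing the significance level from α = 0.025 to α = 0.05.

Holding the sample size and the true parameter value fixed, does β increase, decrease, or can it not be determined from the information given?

With a larger α the critical value moves toward the center, so more of the Ha sampling distribution lies in the rejection region.

It decreases.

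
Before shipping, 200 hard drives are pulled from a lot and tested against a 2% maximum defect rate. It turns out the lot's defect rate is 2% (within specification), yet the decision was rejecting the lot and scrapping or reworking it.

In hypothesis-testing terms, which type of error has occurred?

The null hypothesis here is that the lot's defect rate is 2% (within specification).
'Rejecting the lot and scrapping or reworking it' corresponds to rejecting H₀.
H₀ was rejected but H₀ is true — a Type I error (false positive).

Type I error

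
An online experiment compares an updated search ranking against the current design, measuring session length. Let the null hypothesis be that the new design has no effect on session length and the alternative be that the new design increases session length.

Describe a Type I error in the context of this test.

A Type I error is rejecting H₀ when H₀ is true.
Here that means shipping the new feature to all users when actually the new design has no effect on session length.

A Type I error would mean concluding that the new design increases session length when in fact the new design has no effect on session length.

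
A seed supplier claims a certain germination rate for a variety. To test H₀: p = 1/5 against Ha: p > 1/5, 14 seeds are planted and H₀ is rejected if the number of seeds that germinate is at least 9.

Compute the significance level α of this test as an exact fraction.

2331113/6103515625

α = P(reject H₀ | H₀ true) = P(Y ≥ 9 | p = 1/5), with Y ~ Binomial(14, 1/5).
Adding the binomial terms for j = 9 through 14 with p = 1/5 yields 2331113/6103515625.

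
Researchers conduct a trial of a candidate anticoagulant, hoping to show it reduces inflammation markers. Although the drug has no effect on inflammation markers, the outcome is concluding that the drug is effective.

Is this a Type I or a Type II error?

The null hypothesis here is that the drug has no effect on inflammation markers.
'Concluding that the drug is effective' corresponds to rejecting H₀.
H₀ was rejected but H₀ is true — a Type I error (false positive).

Type I error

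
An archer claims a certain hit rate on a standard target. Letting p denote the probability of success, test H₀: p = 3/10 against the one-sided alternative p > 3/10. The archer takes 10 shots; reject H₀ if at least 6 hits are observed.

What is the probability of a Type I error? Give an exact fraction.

Under H₀, Y ~ Binomial(10, 3/10), and α = P(Y ≥ 6).
Summing C(10,j)(3/10)^j(7/10)^{10−j} for j = 6,…,10 gives 236744937/5000000000.

236744937/5000000000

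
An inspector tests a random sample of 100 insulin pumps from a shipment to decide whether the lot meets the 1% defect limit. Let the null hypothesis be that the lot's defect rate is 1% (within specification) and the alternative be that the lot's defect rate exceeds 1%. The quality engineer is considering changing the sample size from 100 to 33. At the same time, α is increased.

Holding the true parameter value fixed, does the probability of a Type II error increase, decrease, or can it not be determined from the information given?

Cannot be determined from the information given.

The first change alone would make β increase; the second alone would make β decrease. Which effect dominates depends on the magnitudes, which are not given.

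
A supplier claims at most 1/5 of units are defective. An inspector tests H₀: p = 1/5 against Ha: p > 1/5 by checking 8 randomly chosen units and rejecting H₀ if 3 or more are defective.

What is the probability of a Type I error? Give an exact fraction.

Under H₀, X ~ Binomial(8, 1/5); the Type I error rate is P(X ≥ 3).
Via the complement, α = 1 − Σ_{j=0}^{2} C(8,j)(1/5)^j(4/5)^{8-j} = 79329/390625.

79329/390625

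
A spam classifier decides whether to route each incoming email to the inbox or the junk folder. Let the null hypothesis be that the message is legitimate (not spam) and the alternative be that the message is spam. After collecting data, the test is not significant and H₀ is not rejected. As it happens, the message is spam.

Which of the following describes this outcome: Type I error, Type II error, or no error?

Type II error

H₀ was not rejected, but H₀ is actually false.
Failing to reject a false null hypothesis is a Type II error (false negative).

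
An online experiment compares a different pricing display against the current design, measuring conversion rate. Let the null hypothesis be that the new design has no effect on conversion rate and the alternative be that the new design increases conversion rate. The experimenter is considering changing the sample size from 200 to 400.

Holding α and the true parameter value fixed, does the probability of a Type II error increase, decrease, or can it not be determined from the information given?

A larger sample reduces the standard error, pulling the sampling distribution under Ha further from the non-rejection region.

It decreases.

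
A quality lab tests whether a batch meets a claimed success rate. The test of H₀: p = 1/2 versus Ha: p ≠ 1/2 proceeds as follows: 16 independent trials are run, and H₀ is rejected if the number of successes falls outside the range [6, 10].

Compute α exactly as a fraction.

Under H₀, K ~ Binomial(16, 1/2); α is the probability of landing in either tail, P(K ≤ 5) + P(K ≥ 11).
Each tail has probability (1 + 16 + 120 + 560 + 1820 + 4368)/65536; doubling gives α = 13770/65536 = 6885/32768.

6885/32768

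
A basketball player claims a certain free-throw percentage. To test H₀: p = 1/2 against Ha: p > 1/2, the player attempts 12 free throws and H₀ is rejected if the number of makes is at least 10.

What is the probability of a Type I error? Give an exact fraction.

Under H₀, K ~ Binomial(12, 1/2), and α = P(K ≥ 10).
Summing the upper tail: (66 + 12 + 1) / 2^12 = 79/4096.

79/4096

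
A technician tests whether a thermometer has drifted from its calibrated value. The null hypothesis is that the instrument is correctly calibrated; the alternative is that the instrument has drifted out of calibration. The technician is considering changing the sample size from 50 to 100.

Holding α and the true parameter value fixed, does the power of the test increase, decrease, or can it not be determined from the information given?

Increasing n separates the H₀ and Ha sampling distributions, so under Ha fewer outcomes land in the acceptance region.
Since power = 1 − β and β decreases, power increases.

It increases.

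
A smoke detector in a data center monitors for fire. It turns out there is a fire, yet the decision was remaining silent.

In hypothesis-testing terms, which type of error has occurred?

Type II error

The null hypothesis here is that there is no fire.
'Remaining silent' corresponds to failing to reject H₀.
H₀ was not rejected but H₀ is false — a Type II error (false negative).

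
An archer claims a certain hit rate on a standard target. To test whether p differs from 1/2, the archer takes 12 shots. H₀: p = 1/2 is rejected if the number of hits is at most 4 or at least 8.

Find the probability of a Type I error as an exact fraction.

α = P(X ≤ 4 or X ≥ 8 | p = 1/2), X ~ Binomial(12, 1/2).
By symmetry, α = 2·P(X ≤ 4) = 2·(1 + 12 + 66 + 220 + 495)/4096 = 1588/4096 = 397/1024.

397/1024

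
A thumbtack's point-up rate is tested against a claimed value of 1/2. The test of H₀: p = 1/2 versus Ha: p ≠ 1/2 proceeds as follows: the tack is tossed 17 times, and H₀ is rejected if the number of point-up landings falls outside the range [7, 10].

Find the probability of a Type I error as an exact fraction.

The significance level is the null-hypothesis probability of the rejection region {≤6} ∪ {≥11}.
By symmetry, α = 2·P(X ≤ 6) = 2·(1 + 17 + 136 + 680 + 2380 + 6188 + 12376)/131072 = 43556/131072 = 10889/32768.

10889/32768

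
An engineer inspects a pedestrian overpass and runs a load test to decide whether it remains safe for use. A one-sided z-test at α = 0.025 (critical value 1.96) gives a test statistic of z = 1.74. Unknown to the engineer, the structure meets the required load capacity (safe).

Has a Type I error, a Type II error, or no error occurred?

No error — this is a correct decision.

The conventional null hypothesis is that the structure meets the required load capacity (safe).
Since z = 1.74 ≤ z* = 1.96, H₀ is not rejected.
H₀ is true (actually the structure meets the required load capacity (safe)).
The decision matches the true state — no error.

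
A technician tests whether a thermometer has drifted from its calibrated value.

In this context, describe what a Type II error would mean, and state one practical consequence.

With the conventional null hypothesis that the instrument is correctly calibrated:
A Type II error is failing to reject H₀ when H₀ is false.
Here that means leaving the instrument in service when actually the instrument has drifted out of calibration.

A Type II error would mean concluding that the instrument is correctly calibrated (or at least failing to establish that the instrument has drifted out of calibration) when in fact the instrument has drifted out of calibration. Consequence: an out-of-calibration instrument continues producing bad measurements.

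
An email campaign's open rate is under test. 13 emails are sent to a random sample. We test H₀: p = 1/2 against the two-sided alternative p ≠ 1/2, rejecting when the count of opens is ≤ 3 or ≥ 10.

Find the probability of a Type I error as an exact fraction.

189/2048

The significance level is the null-hypothesis probability of the rejection region {≤3} ∪ {≥10}.
The two tails are symmetric, so α = 2·(1 + 13 + 78 + 286)/2^13 = 756/8192 = 189/2048.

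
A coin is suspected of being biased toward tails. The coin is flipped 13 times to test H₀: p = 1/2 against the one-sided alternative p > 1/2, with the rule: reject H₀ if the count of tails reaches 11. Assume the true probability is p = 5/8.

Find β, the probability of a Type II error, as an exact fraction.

Under the alternative p = 5/8, Y ~ Binomial(13, 5/8); β is the probability the test does not reject, P(Y < 11).
Adding the binomial probabilities P(Y=0)+…+P(Y=10) at p = 5/8 gives 252368141319/274877906944.

252368141319/274877906944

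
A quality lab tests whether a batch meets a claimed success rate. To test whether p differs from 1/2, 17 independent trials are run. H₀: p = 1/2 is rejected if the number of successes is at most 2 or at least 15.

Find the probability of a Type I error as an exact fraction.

77/32768

Under H₀, X ~ Binomial(17, 1/2); α is the probability of landing in either tail, P(X ≤ 2) + P(X ≥ 15).
The two tails are symmetric, so α = 2·(1 + 17 + 136)/2^17 = 308/131072 = 77/32768.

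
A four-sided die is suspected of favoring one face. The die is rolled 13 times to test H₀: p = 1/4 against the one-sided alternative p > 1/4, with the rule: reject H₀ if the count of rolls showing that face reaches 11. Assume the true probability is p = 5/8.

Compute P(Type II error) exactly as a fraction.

252368141319/274877906944

β = P(fail to reject H₀ | Ha true) = P(S ≤ 10 | p = 5/8), S ~ Binomial(13, 5/8).
Adding the binomial probabilities P(S=0)+…+P(S=10) at p = 5/8 gives 252368141319/274877906944.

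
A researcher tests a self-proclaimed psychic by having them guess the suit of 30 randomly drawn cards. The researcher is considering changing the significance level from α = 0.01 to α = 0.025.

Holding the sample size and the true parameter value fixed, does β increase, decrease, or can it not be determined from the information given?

Relaxing α lowers the evidence threshold; under Ha, outcomes that previously fell short now trigger rejection.

It decreases.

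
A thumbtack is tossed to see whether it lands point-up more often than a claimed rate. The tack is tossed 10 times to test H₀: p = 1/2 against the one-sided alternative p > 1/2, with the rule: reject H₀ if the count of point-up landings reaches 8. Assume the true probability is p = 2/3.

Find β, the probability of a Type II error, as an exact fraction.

13795/19683

β = P(fail to reject H₀ | Ha true) = P(K ≤ 7 | p = 2/3), K ~ Binomial(10, 2/3).
Summing C(10,j)·(2/3)^j·(1/3)^{10-j} for j = 0..7 gives 13795/19683.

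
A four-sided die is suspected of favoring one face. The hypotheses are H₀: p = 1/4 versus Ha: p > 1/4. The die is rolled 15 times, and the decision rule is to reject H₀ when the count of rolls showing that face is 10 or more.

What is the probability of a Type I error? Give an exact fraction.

The Type I error probability is α = P(X ≥ 10) computed under H₀, where X ~ Binomial(15, 1/4).
P(X ≥ 10) = Σ_{j=10}^{15} C(15,j)·(1/4)^j·(3/4)^{15-j} = 426785/536870912.

426785/536870912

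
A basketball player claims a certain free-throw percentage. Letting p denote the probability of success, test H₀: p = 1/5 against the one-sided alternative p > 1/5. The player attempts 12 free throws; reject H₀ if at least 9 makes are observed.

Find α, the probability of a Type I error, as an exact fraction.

The Type I error probability is α = P(S ≥ 9) computed under H₀, where S ~ Binomial(12, 1/5).
P(S ≥ 9) = Σ_{j=9}^{12} C(12,j)·(1/5)^j·(4/5)^{12-j} = 3037/48828125.

3037/48828125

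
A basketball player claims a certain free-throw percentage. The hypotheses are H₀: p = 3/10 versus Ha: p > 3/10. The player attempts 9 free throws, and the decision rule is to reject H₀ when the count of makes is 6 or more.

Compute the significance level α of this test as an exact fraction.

The Type I error probability is α = P(K ≥ 6) computed under H₀, where K ~ Binomial(9, 3/10).
P(K ≥ 6) = Σ_{j=6}^{9} C(9,j)·(3/10)^j·(7/10)^{9-j} = 12647421/500000000.

12647421/500000000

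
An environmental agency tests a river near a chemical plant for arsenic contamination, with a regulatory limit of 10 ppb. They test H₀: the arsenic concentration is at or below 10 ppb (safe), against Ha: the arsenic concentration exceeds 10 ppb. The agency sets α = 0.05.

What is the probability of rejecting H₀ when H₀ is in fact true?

0.05

The significance level α is, by definition, the probability of a Type I error — P(reject H₀ | H₀ true).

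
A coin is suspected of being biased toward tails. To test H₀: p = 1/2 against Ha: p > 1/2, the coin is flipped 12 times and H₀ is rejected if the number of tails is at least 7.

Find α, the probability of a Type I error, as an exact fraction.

Under H₀, K ~ Binomial(12, 1/2), and α = P(K ≥ 7).
P(K ≥ 7) = [C(12,7) + C(12,8) + C(12,9) + C(12,10) + C(12,11) + C(12,12)] / 2^12 = (792 + 495 + 220 + 66 + 12 + 1) / 4096 = 1586/4096 = 793/2048.

793/2048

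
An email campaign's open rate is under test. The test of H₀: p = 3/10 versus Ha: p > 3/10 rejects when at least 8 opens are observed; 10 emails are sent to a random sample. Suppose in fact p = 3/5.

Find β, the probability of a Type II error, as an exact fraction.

β = P(fail to reject H₀ | Ha true) = P(Y ≤ 7 | p = 3/5), Y ~ Binomial(10, 3/5).
Adding the binomial probabilities P(Y=0)+…+P(Y=7) at p = 3/5 gives 8131936/9765625.

8131936/9765625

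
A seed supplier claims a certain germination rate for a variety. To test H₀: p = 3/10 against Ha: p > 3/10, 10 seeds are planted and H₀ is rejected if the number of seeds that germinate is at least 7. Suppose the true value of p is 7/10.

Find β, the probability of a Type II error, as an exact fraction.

Under the alternative p = 7/10, S ~ Binomial(10, 7/10); β is the probability the test does not reject, P(S < 7).
Equivalently, β = 1 − P(S ≥ 7) = 218993301/625000000.

218993301/625000000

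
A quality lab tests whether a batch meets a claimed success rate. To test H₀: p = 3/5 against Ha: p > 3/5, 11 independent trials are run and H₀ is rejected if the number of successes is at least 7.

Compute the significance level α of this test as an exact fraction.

5202873/9765625

Under H₀, K ~ Binomial(11, 3/5), and α = P(K ≥ 7).
P(K ≥ 7) = Σ_{j=7}^{11} C(11,j)·(3/5)^j·(2/5)^{11-j} = 5202873/9765625.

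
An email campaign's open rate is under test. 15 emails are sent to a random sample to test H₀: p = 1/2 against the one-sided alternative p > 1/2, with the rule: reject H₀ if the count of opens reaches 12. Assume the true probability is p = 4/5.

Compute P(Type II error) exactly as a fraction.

A Type II error is failing to reject when Ha holds: with p = 4/5, β = P(Y ≤ 11).
Adding the binomial probabilities P(Y=0)+…+P(Y=11) at p = 4/5 gives 10737240461/30517578125.

10737240461/30517578125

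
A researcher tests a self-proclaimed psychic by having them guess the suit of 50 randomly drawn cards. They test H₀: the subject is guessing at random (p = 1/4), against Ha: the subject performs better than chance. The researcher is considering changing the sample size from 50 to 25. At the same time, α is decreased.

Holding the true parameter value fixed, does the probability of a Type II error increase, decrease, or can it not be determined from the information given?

Reducing n widens both sampling distributions, so the test has less ability to distinguish Ha from H₀. Tightening α shrinks the rejection region. When Ha holds, fewer sample outcomes clear the stricter threshold, so more fall in the acceptance region. Both changes push β in the same direction.

It increases.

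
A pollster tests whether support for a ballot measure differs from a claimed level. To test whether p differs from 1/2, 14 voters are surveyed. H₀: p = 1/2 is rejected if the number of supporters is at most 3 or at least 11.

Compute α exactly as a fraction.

The significance level is the null-hypothesis probability of the rejection region {≤3} ∪ {≥11}.
By symmetry, α = 2·P(S ≤ 3) = 2·(1 + 14 + 91 + 364)/16384 = 940/16384 = 235/4096.

235/4096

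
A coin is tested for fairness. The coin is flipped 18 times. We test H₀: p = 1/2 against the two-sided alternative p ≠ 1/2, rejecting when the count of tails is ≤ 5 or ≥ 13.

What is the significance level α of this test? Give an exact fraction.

The significance level is the null-hypothesis probability of the rejection region {≤5} ∪ {≥13}.
Each tail has probability (1 + 18 + 153 + 816 + 3060 + 8568)/262144; doubling gives α = 25232/262144 = 1577/16384.

1577/16384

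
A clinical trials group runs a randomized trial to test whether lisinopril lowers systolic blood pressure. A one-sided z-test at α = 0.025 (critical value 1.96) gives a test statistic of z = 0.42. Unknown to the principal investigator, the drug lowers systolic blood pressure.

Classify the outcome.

Type II error

The conventional null hypothesis is that the drug has no effect on systolic blood pressure.
Since z = 0.42 ≤ z* = 1.96, H₀ is not rejected.
H₀ is false (actually the drug lowers systolic blood pressure).
Failing to reject a false H₀ is a Type II error.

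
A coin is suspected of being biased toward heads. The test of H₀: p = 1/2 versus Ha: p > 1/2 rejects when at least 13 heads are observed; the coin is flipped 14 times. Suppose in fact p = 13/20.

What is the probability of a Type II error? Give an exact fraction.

1604780863168259917/1638400000000000000

Under the alternative p = 13/20, S ~ Binomial(14, 13/20); β is the probability the test does not reject, P(S < 13).
Summing C(14,j)·(13/20)^j·(7/20)^{14-j} for j = 0..12 gives 1604780863168259917/1638400000000000000.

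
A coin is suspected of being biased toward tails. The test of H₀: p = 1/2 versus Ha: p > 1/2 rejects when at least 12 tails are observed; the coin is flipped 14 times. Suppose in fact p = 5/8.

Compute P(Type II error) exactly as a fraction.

Under the alternative p = 5/8, X ~ Binomial(14, 5/8); β is the probability the test does not reject, P(X < 12).
Adding the binomial probabilities P(X=0)+…+P(X=11) at p = 5/8 gives 2070361146177/2199023255552.

2070361146177/2199023255552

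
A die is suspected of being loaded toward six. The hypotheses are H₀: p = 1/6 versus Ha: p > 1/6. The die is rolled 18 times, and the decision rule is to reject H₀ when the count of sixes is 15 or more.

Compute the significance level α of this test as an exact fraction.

26479/25389989167104

α = P(reject H₀ | H₀ true) = P(S ≥ 15 | p = 1/6), with S ~ Binomial(18, 1/6).
P(S ≥ 15) = Σ_{j=15}^{18} C(18,j)·(1/6)^j·(5/6)^{18-j} = 26479/25389989167104.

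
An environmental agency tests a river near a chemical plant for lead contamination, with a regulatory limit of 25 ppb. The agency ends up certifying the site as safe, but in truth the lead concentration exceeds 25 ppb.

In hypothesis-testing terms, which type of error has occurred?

Type II error

The null hypothesis here is that the lead concentration is at or below 25 ppb (safe).
'Certifying the site as safe' corresponds to failing to reject H₀.
H₀ was not rejected but H₀ is false — a Type II error (false negative).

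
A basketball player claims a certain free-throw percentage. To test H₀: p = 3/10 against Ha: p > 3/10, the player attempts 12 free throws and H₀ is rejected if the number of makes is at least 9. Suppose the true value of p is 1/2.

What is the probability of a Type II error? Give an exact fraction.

3797/4096

β = P(fail to reject H₀ | Ha true) = P(Y ≤ 8 | p = 1/2), Y ~ Binomial(12, 1/2).
Adding the binomial probabilities P(Y=0)+…+P(Y=8) at p = 1/2 gives 3797/4096.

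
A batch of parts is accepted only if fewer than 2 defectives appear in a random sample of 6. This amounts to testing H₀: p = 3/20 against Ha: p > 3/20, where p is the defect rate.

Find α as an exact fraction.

Under H₀, K ~ Binomial(6, 3/20); the Type I error rate is P(K ≥ 2).
α = 1 − P(K ≤ 1) = 1 − 9938999/12800000 = 2861001/12800000.

2861001/12800000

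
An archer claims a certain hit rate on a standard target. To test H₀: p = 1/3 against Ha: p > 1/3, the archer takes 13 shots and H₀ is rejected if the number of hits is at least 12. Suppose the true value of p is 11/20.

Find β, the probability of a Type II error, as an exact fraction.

Under the alternative p = 11/20, K ~ Binomial(13, 11/20); β is the probability the test does not reject, P(K < 12).
Equivalently, β = 1 − P(K ≥ 12) = 636861571623279/640000000000000.

636861571623279/640000000000000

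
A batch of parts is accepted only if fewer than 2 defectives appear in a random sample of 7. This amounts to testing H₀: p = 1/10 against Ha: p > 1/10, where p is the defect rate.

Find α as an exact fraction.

The significance level is the probability, assuming p = 1/10, of seeing 2 or more defectives in 7 draws.
Via the complement, α = 1 − Σ_{j=0}^{1} C(7,j)(1/10)^j(9/10)^{7-j} = 93559/625000.

93559/625000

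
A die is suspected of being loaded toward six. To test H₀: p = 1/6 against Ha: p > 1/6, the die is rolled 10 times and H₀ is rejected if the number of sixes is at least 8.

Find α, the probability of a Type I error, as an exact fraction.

49/2519424

α = P(reject H₀ | H₀ true) = P(X ≥ 8 | p = 1/6), with X ~ Binomial(10, 1/6).
Adding the binomial terms for j = 8 through 10 with p = 1/6 yields 49/2519424.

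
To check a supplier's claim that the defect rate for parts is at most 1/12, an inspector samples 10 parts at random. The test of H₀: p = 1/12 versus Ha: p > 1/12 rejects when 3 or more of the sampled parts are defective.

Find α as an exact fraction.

α = P(reject H₀ | H₀ true) = P(Y ≥ 3 | p = 1/12), Y ~ Binomial(10, 1/12).
α = 1 − P(Y ≤ 2) = 1 − 4930254263/5159780352 = 229526089/5159780352.

229526089/5159780352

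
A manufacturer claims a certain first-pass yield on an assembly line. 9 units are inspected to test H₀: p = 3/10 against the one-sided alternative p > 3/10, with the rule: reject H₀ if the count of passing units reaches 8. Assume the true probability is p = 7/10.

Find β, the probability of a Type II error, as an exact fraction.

401998383/500000000

A Type II error is failing to reject when Ha holds: with p = 7/10, β = P(K ≤ 7).
Adding the binomial probabilities P(K=0)+…+P(K=7) at p = 7/10 gives 401998383/500000000.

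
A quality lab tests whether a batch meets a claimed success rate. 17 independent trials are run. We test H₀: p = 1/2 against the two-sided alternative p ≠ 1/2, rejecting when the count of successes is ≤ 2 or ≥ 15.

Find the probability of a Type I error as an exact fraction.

α = P(S ≤ 2 or S ≥ 15 | p = 1/2), S ~ Binomial(17, 1/2).
By symmetry, α = 2·P(S ≤ 2) = 2·(1 + 17 + 136)/131072 = 308/131072 = 77/32768.

77/32768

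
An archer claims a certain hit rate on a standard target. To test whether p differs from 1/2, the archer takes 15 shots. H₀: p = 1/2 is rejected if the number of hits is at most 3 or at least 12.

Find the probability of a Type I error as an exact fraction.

9/256

α = P(S ≤ 3 or S ≥ 12 | p = 1/2), S ~ Binomial(15, 1/2).
Each tail has probability (1 + 15 + 105 + 455)/32768; doubling gives α = 1152/32768 = 9/256.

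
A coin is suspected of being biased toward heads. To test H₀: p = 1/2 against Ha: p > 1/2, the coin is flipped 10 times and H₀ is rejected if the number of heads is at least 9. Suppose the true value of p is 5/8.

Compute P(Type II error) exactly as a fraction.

β = P(fail to reject H₀ | Ha true) = P(X ≤ 8 | p = 5/8), X ~ Binomial(10, 5/8).
Adding the binomial probabilities P(X=0)+…+P(X=8) at p = 5/8 gives 1005382449/1073741824.

1005382449/1073741824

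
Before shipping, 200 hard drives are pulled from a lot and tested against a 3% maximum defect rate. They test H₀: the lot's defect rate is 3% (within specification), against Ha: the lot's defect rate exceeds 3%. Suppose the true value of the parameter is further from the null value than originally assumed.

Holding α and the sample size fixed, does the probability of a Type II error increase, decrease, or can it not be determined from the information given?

A larger true effect moves the Ha sampling distribution further from the H₀ critical value, making rejection more likely when Ha is true.

It decreases.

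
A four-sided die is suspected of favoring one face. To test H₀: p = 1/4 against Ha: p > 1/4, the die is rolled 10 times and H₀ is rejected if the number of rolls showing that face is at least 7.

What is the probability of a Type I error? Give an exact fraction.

919/262144

Under H₀, X ~ Binomial(10, 1/4), and α = P(X ≥ 7).
Adding the binomial terms for j = 7 through 10 with p = 1/4 yields 919/262144.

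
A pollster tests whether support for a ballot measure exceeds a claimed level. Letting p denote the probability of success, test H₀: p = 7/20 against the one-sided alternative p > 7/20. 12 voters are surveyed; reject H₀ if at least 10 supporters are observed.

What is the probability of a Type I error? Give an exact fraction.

α = P(reject H₀ | H₀ true) = P(K ≥ 10 | p = 7/20), with K ~ Binomial(12, 7/20).
Adding the binomial terms for j = 10 through 12 with p = 7/20 yields 694606637291/819200000000000.

694606637291/819200000000000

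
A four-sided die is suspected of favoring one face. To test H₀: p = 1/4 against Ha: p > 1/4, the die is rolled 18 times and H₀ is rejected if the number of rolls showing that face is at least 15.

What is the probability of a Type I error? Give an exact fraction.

2933/8589934592

α = P(reject H₀ | H₀ true) = P(X ≥ 15 | p = 1/4), with X ~ Binomial(18, 1/4).
Summing C(18,j)(1/4)^j(3/4)^{18−j} for j = 15,…,18 gives 2933/8589934592.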